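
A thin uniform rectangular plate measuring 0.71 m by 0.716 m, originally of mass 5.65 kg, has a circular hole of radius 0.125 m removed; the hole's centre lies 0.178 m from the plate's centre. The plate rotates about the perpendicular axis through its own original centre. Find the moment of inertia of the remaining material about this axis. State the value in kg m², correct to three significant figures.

0.457

Unpierced body about its centre: I₀ = (1/12)M(a²+b²) = (1/12)(5.65)[(0.71)² + (0.716)²] = 0.47872 kg m².
The removed disk has mass m = M·πr²/(ab) = (5.65)·π(0.125)²/(0.71·0.716) = 0.54557 kg (same uniform areal density).
Its moment of inertia about the rotation axis (parallel-axis theorem): I_hole = (1/2)mr² + md² = (1/2)(0.54557)(0.125)² + (0.54557)(0.178)² = 0.021548 kg m².
Treating the hole as negative mass, I = I₀ − I_hole = 0.47872 − 0.021548 = 0.45717 kg m².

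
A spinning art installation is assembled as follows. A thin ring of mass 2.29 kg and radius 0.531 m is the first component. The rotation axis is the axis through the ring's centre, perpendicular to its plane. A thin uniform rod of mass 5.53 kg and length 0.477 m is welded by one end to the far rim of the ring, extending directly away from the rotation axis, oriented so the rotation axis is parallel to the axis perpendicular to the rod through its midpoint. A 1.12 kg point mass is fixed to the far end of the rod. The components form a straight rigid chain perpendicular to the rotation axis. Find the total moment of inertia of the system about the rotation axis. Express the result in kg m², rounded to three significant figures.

Thin ring: I_cm = MR² = (2.29)(0.531)² = 0.64569 kg m²; axis through the centre, so I = 0.64569 kg m².
Thin rod: I_cm = (1/12)ML² = (1/12)(5.53)(0.477)² = 0.10485 kg m²; centre at d = 0.531 + 0.2385 = 0.7695 m, so I = I_cm + Md² gives I = 0.10485 + (5.53)(0.7695)² = 3.3793 kg m².
Point mass: I_cm = 0; centre at d = 0.531 + 0.2385 + 0.2385 = 1.008 m, so I = I_cm + Md² gives I = 0 + (1.12)(1.008)² = 1.138 kg m².
Total I = 0.64569 + 3.3793 + 1.138 = 5.163 kg m².

5.16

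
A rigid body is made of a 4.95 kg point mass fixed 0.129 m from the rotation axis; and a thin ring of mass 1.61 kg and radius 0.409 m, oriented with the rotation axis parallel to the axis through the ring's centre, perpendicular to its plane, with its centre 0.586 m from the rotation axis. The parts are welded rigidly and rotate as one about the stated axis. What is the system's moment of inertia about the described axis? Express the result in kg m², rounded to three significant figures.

Point mass: I_cm = 0; centre at d = 0.129 m, so the parallel axis theorem gives I = 0 + (4.95)(0.129)² = 0.082373 kg m².
Thin ring: I_cm = MR² = (1.61)(0.409)² = 0.26932 kg m²; centre at d = 0.586 m, so the parallel axis theorem gives I = 0.26932 + (1.61)(0.586)² = 0.82219 kg m².
Total I = 0.082373 + 0.82219 = 0.90456 kg m².

0.905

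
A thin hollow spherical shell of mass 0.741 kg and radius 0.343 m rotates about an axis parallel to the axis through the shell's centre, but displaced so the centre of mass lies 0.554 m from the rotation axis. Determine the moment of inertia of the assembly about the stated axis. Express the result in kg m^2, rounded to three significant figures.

0.286

I_cm = (2/3)MR² = (2/3)(0.741)(0.343)² = 0.058119 kg m^2; centre at d = 0.554 m, so the parallel axis theorem gives I = 0.058119 + (0.741)(0.554)² = 0.28554 kg m^2.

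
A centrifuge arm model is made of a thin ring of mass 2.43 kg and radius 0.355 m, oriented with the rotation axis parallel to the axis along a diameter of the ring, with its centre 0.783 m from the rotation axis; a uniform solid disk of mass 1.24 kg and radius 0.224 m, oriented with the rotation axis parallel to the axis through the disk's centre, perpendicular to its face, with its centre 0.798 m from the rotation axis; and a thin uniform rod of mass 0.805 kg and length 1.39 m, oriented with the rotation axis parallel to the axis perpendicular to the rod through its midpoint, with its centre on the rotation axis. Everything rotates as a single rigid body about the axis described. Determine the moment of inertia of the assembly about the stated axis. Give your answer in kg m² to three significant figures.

Thin ring: I_cm = (1/2)MR² = (1/2)(2.43)(0.355)² = 0.15312 kg m²; centre at d = 0.783 m, so the parallel axis theorem gives I = 0.15312 + (2.43)(0.783)² = 1.6429 kg m².
Solid disk: I_cm = (1/2)MR² = (1/2)(1.24)(0.224)² = 0.031109 kg m²; centre at d = 0.798 m, so the parallel axis theorem gives I = 0.031109 + (1.24)(0.798)² = 0.82075 kg m².
Thin rod: I_cm = (1/12)ML² = (1/12)(0.805)(1.39)² = 0.12961 kg m²; axis through the centre, so I = 0.12961 kg m².
Total I = 1.6429 + 0.82075 + 0.12961 = 2.5933 kg m².

2.59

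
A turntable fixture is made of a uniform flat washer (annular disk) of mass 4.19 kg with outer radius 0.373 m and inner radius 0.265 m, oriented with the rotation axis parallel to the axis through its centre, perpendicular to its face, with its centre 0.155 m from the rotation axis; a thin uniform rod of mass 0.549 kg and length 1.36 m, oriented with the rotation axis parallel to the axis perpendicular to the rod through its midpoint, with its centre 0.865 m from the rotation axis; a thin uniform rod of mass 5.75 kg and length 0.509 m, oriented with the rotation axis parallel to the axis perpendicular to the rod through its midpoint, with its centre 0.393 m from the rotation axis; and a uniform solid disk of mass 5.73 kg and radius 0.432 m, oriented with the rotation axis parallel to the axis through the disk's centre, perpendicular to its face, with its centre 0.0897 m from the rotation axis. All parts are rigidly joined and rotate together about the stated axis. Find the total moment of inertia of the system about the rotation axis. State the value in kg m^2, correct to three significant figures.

2.63

Annular disk: I_cm = (1/2)M(R²+r²) = (1/2)(4.19)[(0.373)² + (0.265)²] = 0.4386 kg m^2; centre at d = 0.155 m, so I = I_cm + Md² gives I = 0.4386 + (4.19)(0.155)² = 0.53926 kg m^2.
Thin rod: I_cm = (1/12)ML² = (1/12)(0.549)(1.36)² = 0.084619 kg m^2; centre at d = 0.865 m, so I = I_cm + Md² gives I = 0.084619 + (0.549)(0.865)² = 0.49539 kg m^2.
Thin rod: I_cm = (1/12)ML² = (1/12)(5.75)(0.509)² = 0.12414 kg m^2; centre at d = 0.393 m, so I = I_cm + Md² gives I = 0.12414 + (5.75)(0.393)² = 1.0122 kg m^2.
Solid disk: I_cm = (1/2)MR² = (1/2)(5.73)(0.432)² = 0.53468 kg m^2; centre at d = 0.0897 m, so I = I_cm + Md² gives I = 0.53468 + (5.73)(0.0897)² = 0.58078 kg m^2.
Total I = 0.53926 + 0.49539 + 1.0122 + 0.58078 = 2.6277 kg m^2.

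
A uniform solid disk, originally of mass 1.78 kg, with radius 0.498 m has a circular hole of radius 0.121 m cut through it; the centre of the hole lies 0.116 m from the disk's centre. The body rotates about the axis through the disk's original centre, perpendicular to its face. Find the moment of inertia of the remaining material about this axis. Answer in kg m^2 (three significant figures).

Unpierced body about its centre: I₀ = (1/2)MR² = (1/2)(1.78)(0.498)² = 0.22072 kg m^2.
The removed disk has mass m = M·(r/R)² = (1.78)(0.121/0.498)² = 0.10508 kg (same uniform areal density).
Its moment of inertia about the rotation axis (parallel-axis theorem): I_hole = (1/2)mr² + md² = (1/2)(0.10508)(0.121)² + (0.10508)(0.116)² = 0.0021833 kg m^2.
Treating the hole as negative mass, I = I₀ − I_hole = 0.22072 − 0.0021833 = 0.21854 kg m^2.

0.219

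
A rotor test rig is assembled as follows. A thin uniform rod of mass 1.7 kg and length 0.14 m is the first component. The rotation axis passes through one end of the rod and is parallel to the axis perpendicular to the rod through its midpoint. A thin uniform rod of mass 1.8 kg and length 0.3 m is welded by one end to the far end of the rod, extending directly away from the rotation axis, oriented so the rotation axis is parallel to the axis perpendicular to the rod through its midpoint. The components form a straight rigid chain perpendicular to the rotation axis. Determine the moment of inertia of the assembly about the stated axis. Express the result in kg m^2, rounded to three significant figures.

Thin rod: I_cm = (1/12)ML² = (1/12)(1.7)(0.14)² = 0.0027767 kg m^2; centre at d = 0.07 m, so the parallel axis theorem gives I = 0.0027767 + (1.7)(0.07)² = 0.011107 kg m^2.
Thin rod: I_cm = (1/12)ML² = (1/12)(1.8)(0.3)² = 0.0135 kg m^2; centre at d = 0.07 + 0.07 + 0.15 = 0.29 m, so the parallel axis theorem gives I = 0.0135 + (1.8)(0.29)² = 0.16488 kg m^2.
Total I = 0.011107 + 0.16488 = 0.17599 kg m^2.

0.176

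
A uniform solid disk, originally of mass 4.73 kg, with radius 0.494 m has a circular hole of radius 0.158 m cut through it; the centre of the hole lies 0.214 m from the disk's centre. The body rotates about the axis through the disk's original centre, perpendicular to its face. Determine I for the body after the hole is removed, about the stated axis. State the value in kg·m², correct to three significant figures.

Unpierced body about its centre: I₀ = (1/2)MR² = (1/2)(4.73)(0.494)² = 0.57715 kg·m².
The removed disk has mass m = M·(r/R)² = (4.73)(0.158/0.494)² = 0.48386 kg (same uniform areal density).
Its moment of inertia about the rotation axis (parallel-axis theorem): I_hole = (1/2)mr² + md² = (1/2)(0.48386)(0.158)² + (0.48386)(0.214)² = 0.028199 kg·m².
Treating the hole as negative mass, I = I₀ − I_hole = 0.57715 − 0.028199 = 0.54895 kg·m².

0.549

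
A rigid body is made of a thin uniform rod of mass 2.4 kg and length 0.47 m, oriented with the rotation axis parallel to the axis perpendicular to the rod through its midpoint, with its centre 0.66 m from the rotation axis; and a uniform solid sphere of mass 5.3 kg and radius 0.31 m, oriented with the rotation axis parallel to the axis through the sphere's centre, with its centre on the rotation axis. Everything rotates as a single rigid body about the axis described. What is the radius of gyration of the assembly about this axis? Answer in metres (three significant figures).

Thin rod: I_cm = (1/12)ML² = (1/12)(2.4)(0.47)² = 0.04418 kg m²; centre at d = 0.66 m, so the parallel axis theorem gives I = 0.04418 + (2.4)(0.66)² = 1.0896 kg m².
Solid sphere: I_cm = (2/5)MR² = (2/5)(5.3)(0.31)² = 0.20373 kg m²; axis through the centre, so I = 0.20373 kg m².
Total I = 1.2934 kg m²; total mass M = 7.7 kg.
k = √(I/M) = √(1.2934/7.7) = 0.40984 m.

0.410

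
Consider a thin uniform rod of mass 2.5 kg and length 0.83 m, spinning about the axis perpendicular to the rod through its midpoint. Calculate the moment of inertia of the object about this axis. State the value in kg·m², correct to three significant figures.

I_cm = (1/12)ML² = (1/12)(2.5)(0.83)² = 0.14352 kg·m²; axis through the centre, so I = 0.14352 kg·m².

0.144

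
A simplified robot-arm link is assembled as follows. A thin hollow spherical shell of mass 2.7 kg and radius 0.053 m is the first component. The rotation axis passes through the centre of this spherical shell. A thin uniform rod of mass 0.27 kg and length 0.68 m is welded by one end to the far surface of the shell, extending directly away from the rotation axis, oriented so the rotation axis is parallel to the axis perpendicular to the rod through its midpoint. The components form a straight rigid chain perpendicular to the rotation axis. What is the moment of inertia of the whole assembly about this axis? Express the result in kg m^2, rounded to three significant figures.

0.0572

Spherical shell: I_cm = (2/3)MR² = (2/3)(2.7)(0.053)² = 0.0050562 kg m^2; axis through the centre, so I = 0.0050562 kg m^2.
Thin rod: I_cm = (1/12)ML² = (1/12)(0.27)(0.68)² = 0.010404 kg m^2; centre at d = 0.053 + 0.34 = 0.393 m, so I = I_cm + Md² gives I = 0.010404 + (0.27)(0.393)² = 0.052105 kg m^2.
Total I = 0.0050562 + 0.052105 = 0.057161 kg m^2.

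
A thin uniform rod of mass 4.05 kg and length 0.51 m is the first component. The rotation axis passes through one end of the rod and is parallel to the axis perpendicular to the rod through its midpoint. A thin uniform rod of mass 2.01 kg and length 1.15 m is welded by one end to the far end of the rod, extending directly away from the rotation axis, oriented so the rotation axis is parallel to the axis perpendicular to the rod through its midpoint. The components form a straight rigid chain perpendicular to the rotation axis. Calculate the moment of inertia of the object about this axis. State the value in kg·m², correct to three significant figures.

Thin rod: I_cm = (1/12)ML² = (1/12)(4.05)(0.51)² = 0.087784 kg·m²; centre at d = 0.255 m, so the parallel axis theorem gives I = 0.087784 + (4.05)(0.255)² = 0.35113 kg·m².
Thin rod: I_cm = (1/12)ML² = (1/12)(2.01)(1.15)² = 0.22152 kg·m²; centre at d = 0.255 + 0.255 + 0.575 = 1.085 m, so the parallel axis theorem gives I = 0.22152 + (2.01)(1.085)² = 2.5877 kg·m².
Total I = 0.35113 + 2.5877 = 2.9389 kg·m².

2.94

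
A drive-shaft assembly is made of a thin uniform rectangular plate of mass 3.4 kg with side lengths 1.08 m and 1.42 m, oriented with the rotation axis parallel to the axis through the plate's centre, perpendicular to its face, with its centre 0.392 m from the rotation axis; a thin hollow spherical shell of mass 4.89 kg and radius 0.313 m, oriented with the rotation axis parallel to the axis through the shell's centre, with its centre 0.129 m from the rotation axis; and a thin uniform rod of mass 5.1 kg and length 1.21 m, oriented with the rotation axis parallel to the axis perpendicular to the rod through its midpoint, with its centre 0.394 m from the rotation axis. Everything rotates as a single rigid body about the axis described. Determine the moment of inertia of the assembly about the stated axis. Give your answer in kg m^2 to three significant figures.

3.24

Rectangular plate: I_cm = (1/12)M(a²+b²) = (1/12)(3.4)[(1.08)² + (1.42)²] = 0.90179 kg m^2; centre at d = 0.392 m, so the parallel axis theorem gives I = 0.90179 + (3.4)(0.392)² = 1.4243 kg m^2.
Spherical shell: I_cm = (2/3)MR² = (2/3)(4.89)(0.313)² = 0.31938 kg m^2; centre at d = 0.129 m, so the parallel axis theorem gives I = 0.31938 + (4.89)(0.129)² = 0.40075 kg m^2.
Thin rod: I_cm = (1/12)ML² = (1/12)(5.1)(1.21)² = 0.62224 kg m^2; centre at d = 0.394 m, so the parallel axis theorem gives I = 0.62224 + (5.1)(0.394)² = 1.4139 kg m^2.
Total I = 1.4243 + 0.40075 + 1.4139 = 3.239 kg m^2.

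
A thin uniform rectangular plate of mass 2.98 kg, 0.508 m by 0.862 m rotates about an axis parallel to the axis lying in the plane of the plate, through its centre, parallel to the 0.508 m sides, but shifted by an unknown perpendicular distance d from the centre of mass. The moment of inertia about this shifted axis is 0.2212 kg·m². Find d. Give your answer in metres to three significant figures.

About the centre-of-mass axis, I_cm = (1/12)Mb² = (1/12)(2.98)(0.862)² = 0.18452 kg·m².
Parallel axis theorem: I = I_cm + Md², so Md² = 0.2212 − 0.18452 = 0.036677 kg·m².
d = √(0.036677 / 2.98) = 0.11094 m.

0.111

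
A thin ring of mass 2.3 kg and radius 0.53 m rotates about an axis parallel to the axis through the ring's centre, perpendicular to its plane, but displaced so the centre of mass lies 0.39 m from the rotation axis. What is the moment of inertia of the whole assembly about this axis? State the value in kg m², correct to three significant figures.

I_cm = MR² = (2.3)(0.53)² = 0.64607 kg m²; centre at d = 0.39 m, so the parallel axis theorem gives I = 0.64607 + (2.3)(0.39)² = 0.9959 kg m².

0.996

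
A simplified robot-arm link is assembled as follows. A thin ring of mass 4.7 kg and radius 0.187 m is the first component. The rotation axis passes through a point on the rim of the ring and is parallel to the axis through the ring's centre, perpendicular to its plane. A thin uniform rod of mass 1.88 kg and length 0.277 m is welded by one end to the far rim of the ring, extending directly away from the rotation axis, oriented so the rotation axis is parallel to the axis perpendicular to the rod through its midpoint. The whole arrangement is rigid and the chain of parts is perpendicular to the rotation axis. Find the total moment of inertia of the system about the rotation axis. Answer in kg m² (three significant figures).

Thin ring: I_cm = MR² = (4.7)(0.187)² = 0.16435 kg m²; centre at d = 0.187 m, so the parallel axis theorem gives I = 0.16435 + (4.7)(0.187)² = 0.32871 kg m².
Thin rod: I_cm = (1/12)ML² = (1/12)(1.88)(0.277)² = 0.012021 kg m²; centre at d = 0.187 + 0.187 + 0.1385 = 0.5125 m, so the parallel axis theorem gives I = 0.012021 + (1.88)(0.5125)² = 0.50581 kg m².
Total I = 0.32871 + 0.50581 = 0.83452 kg m².

0.835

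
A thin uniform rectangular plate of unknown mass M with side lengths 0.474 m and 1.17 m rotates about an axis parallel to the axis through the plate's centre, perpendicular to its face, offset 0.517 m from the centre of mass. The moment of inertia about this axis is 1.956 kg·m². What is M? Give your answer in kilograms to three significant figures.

4.89

I = I_cm + Md² = (1/12)M(a²+b²) + Md² = M·[0.0833333·[(0.474)² + (1.17)²] + (0.517)²] = M·0.40009.
So M = 1.956 / 0.40009 = 4.8889 kg.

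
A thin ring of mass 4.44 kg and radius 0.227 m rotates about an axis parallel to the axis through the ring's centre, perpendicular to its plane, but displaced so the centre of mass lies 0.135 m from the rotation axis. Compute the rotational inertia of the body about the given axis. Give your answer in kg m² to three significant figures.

0.310

I_cm = MR² = (4.44)(0.227)² = 0.22879 kg m²; centre at d = 0.135 m, so I = I_cm + Md² gives I = 0.22879 + (4.44)(0.135)² = 0.30971 kg m².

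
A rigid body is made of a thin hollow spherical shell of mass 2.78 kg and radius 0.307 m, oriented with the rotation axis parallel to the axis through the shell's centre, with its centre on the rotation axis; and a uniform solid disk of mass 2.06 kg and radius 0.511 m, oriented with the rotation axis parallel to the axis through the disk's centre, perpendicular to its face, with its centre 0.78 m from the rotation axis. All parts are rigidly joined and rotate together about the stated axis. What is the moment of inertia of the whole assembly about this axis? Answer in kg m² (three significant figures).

1.70

Spherical shell: I_cm = (2/3)MR² = (2/3)(2.78)(0.307)² = 0.17467 kg m²; axis through the centre, so I = 0.17467 kg m².
Solid disk: I_cm = (1/2)MR² = (1/2)(2.06)(0.511)² = 0.26895 kg m²; centre at d = 0.78 m, so I = I_cm + Md² gives I = 0.26895 + (2.06)(0.78)² = 1.5223 kg m².
Total I = 0.17467 + 1.5223 = 1.6969 kg m².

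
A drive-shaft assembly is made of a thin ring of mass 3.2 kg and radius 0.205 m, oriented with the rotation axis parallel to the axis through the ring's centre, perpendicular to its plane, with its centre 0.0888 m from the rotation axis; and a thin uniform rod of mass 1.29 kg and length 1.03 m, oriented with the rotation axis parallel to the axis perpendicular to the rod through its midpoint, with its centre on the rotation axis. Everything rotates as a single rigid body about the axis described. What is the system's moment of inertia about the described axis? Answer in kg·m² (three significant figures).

Thin ring: I_cm = MR² = (3.2)(0.205)² = 0.13448 kg·m²; centre at d = 0.0888 m, so I = I_cm + Md² gives I = 0.13448 + (3.2)(0.0888)² = 0.15971 kg·m².
Thin rod: I_cm = (1/12)ML² = (1/12)(1.29)(1.03)² = 0.11405 kg·m²; axis through the centre, so I = 0.11405 kg·m².
Total I = 0.15971 + 0.11405 = 0.27376 kg·m².

0.274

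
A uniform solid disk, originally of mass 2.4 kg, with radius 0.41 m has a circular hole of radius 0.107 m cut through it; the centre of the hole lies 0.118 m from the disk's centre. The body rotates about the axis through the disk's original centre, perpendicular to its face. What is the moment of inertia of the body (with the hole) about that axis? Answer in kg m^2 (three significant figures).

0.199

Unpierced body about its centre: I₀ = (1/2)MR² = (1/2)(2.4)(0.41)² = 0.20172 kg m^2.
The removed disk has mass m = M·(r/R)² = (2.4)(0.107/0.41)² = 0.16346 kg (same uniform areal density).
Its moment of inertia about the rotation axis (parallel-axis theorem): I_hole = (1/2)mr² + md² = (1/2)(0.16346)(0.107)² + (0.16346)(0.118)² = 0.0032117 kg m^2.
Treating the hole as negative mass, I = I₀ − I_hole = 0.20172 − 0.0032117 = 0.19851 kg m^2.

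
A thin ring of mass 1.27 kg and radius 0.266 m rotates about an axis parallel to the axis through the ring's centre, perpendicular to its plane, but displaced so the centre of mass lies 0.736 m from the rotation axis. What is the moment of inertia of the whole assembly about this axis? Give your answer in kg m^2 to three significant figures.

I_cm = MR² = (1.27)(0.266)² = 0.08986 kg m^2; centre at d = 0.736 m, so I = I_cm + Md² gives I = 0.08986 + (1.27)(0.736)² = 0.77781 kg m^2.

0.778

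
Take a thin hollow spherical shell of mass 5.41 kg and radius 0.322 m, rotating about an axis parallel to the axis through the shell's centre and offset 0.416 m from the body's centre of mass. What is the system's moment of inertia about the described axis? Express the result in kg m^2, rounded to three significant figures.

I_cm = (2/3)MR² = (2/3)(5.41)(0.322)² = 0.37395 kg m^2; centre at d = 0.416 m, so the parallel axis theorem gives I = 0.37395 + (5.41)(0.416)² = 1.3102 kg m^2.

1.31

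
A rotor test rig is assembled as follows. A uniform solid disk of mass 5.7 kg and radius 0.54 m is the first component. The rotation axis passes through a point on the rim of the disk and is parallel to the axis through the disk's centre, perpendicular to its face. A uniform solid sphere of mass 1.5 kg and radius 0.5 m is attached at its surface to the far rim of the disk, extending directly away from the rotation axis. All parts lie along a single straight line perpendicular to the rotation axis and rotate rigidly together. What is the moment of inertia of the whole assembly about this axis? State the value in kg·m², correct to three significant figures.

Solid disk: I_cm = (1/2)MR² = (1/2)(5.7)(0.54)² = 0.83106 kg·m²; centre at d = 0.54 m, so I = I_cm + Md² gives I = 0.83106 + (5.7)(0.54)² = 2.4932 kg·m².
Solid sphere: I_cm = (2/5)MR² = (2/5)(1.5)(0.5)² = 0.15 kg·m²; centre at d = 0.54 + 0.54 + 0.5 = 1.58 m, so I = I_cm + Md² gives I = 0.15 + (1.5)(1.58)² = 3.8946 kg·m².
Total I = 2.4932 + 3.8946 = 6.3878 kg·m².

6.39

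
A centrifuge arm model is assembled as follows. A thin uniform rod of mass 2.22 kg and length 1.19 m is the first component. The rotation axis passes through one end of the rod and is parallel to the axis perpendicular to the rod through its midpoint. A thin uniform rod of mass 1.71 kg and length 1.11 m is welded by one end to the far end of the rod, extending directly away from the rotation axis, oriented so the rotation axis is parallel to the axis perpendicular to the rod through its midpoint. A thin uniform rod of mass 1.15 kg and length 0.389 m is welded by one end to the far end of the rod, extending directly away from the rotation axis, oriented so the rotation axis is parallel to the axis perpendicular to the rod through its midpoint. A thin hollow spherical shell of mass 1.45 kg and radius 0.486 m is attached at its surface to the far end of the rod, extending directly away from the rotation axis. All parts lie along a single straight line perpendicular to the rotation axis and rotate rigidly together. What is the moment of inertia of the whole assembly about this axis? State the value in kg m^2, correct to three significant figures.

Thin rod: I_cm = (1/12)ML² = (1/12)(2.22)(1.19)² = 0.26198 kg m^2; centre at d = 0.595 m, so the parallel axis theorem gives I = 0.26198 + (2.22)(0.595)² = 1.0479 kg m^2.
Thin rod: I_cm = (1/12)ML² = (1/12)(1.71)(1.11)² = 0.17557 kg m^2; centre at d = 0.595 + 0.595 + 0.555 = 1.745 m, so the parallel axis theorem gives I = 0.17557 + (1.71)(1.745)² = 5.3826 kg m^2.
Thin rod: I_cm = (1/12)ML² = (1/12)(1.15)(0.389)² = 0.014502 kg m^2; centre at d = 0.595 + 0.595 + 0.555 + 0.555 + 0.1945 = 2.4945 m, so the parallel axis theorem gives I = 0.014502 + (1.15)(2.4945)² = 7.1704 kg m^2.
Spherical shell: I_cm = (2/3)MR² = (2/3)(1.45)(0.486)² = 0.22832 kg m^2; centre at d = 0.595 + 0.595 + 0.555 + 0.555 + 0.1945 + 0.1945 + 0.486 = 3.175 m, so the parallel axis theorem gives I = 0.22832 + (1.45)(3.175)² = 14.845 kg m^2.
Total I = 1.0479 + 5.3826 + 7.1704 + 14.845 = 28.446 kg m^2.

28.4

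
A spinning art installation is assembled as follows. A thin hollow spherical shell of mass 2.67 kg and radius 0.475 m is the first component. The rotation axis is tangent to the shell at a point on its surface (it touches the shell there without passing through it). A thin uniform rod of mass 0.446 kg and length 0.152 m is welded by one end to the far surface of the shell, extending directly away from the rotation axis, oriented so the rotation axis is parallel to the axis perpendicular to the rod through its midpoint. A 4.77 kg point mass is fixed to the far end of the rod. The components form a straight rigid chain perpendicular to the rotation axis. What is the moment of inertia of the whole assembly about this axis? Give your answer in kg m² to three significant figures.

Spherical shell: I_cm = (2/3)MR² = (2/3)(2.67)(0.475)² = 0.40161 kg m²; centre at d = 0.475 m, so the parallel axis theorem gives I = 0.40161 + (2.67)(0.475)² = 1.004 kg m².
Thin rod: I_cm = (1/12)ML² = (1/12)(0.446)(0.152)² = 0.0008587 kg m²; centre at d = 0.475 + 0.475 + 0.076 = 1.026 m, so the parallel axis theorem gives I = 0.0008587 + (0.446)(1.026)² = 0.47035 kg m².
Point mass: I_cm = 0; centre at d = 0.475 + 0.475 + 0.076 + 0.076 = 1.102 m, so the parallel axis theorem gives I = 0 + (4.77)(1.102)² = 5.7927 kg m².
Total I = 1.004 + 0.47035 + 5.7927 = 7.2671 kg m².

7.27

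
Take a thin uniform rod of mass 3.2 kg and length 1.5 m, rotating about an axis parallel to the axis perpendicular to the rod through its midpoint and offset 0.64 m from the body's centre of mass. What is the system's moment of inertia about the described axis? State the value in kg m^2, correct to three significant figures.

I_cm = (1/12)ML² = (1/12)(3.2)(1.5)² = 0.6 kg m^2; centre at d = 0.64 m, so I = I_cm + Md² gives I = 0.6 + (3.2)(0.64)² = 1.9107 kg m^2.

1.91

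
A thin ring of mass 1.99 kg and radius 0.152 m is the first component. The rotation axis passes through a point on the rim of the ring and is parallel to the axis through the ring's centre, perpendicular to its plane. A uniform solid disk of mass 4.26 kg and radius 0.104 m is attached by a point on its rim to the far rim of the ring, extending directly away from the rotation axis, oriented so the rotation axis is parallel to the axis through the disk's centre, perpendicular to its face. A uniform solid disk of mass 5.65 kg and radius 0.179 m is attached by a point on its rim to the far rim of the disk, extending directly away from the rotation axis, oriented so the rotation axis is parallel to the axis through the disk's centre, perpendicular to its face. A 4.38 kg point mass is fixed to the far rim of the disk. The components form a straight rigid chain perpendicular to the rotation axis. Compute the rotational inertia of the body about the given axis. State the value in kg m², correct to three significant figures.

Thin ring: I_cm = MR² = (1.99)(0.152)² = 0.045977 kg m²; centre at d = 0.152 m, so the parallel axis theorem gives I = 0.045977 + (1.99)(0.152)² = 0.091954 kg m².
Solid disk: I_cm = (1/2)MR² = (1/2)(4.26)(0.104)² = 0.023038 kg m²; centre at d = 0.152 + 0.152 + 0.104 = 0.408 m, so the parallel axis theorem gives I = 0.023038 + (4.26)(0.408)² = 0.73217 kg m².
Solid disk: I_cm = (1/2)MR² = (1/2)(5.65)(0.179)² = 0.090516 kg m²; centre at d = 0.152 + 0.152 + 0.104 + 0.104 + 0.179 = 0.691 m, so the parallel axis theorem gives I = 0.090516 + (5.65)(0.691)² = 2.7883 kg m².
Point mass: I_cm = 0; centre at d = 0.152 + 0.152 + 0.104 + 0.104 + 0.179 + 0.179 = 0.87 m, so the parallel axis theorem gives I = 0 + (4.38)(0.87)² = 3.3152 kg m².
Total I = 0.091954 + 0.73217 + 2.7883 + 3.3152 = 6.9276 kg m².

6.93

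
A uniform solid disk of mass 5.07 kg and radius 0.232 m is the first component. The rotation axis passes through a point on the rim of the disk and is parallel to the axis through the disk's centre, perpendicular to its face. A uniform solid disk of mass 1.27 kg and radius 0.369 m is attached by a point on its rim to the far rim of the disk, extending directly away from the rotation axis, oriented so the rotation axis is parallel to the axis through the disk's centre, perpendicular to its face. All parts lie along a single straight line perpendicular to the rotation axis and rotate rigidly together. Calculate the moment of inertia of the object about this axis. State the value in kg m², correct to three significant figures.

Solid disk: I_cm = (1/2)MR² = (1/2)(5.07)(0.232)² = 0.13644 kg m²; centre at d = 0.232 m, so the parallel axis theorem gives I = 0.13644 + (5.07)(0.232)² = 0.40933 kg m².
Solid disk: I_cm = (1/2)MR² = (1/2)(1.27)(0.369)² = 0.086462 kg m²; centre at d = 0.232 + 0.232 + 0.369 = 0.833 m, so the parallel axis theorem gives I = 0.086462 + (1.27)(0.833)² = 0.9677 kg m².
Total I = 0.40933 + 0.9677 = 1.377 kg m².

1.38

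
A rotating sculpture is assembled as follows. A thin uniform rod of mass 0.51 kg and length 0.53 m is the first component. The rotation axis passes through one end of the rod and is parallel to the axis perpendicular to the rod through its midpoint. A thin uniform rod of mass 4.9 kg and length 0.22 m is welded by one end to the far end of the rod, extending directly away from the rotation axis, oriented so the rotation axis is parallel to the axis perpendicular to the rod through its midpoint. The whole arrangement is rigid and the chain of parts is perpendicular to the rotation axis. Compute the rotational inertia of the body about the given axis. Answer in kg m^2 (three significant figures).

2.07

Thin rod: I_cm = (1/12)ML² = (1/12)(0.51)(0.53)² = 0.011938 kg m^2; centre at d = 0.265 m, so the parallel axis theorem gives I = 0.011938 + (0.51)(0.265)² = 0.047753 kg m^2.
Thin rod: I_cm = (1/12)ML² = (1/12)(4.9)(0.22)² = 0.019763 kg m^2; centre at d = 0.265 + 0.265 + 0.11 = 0.64 m, so the parallel axis theorem gives I = 0.019763 + (4.9)(0.64)² = 2.0268 kg m^2.
Total I = 0.047753 + 2.0268 = 2.0746 kg m^2.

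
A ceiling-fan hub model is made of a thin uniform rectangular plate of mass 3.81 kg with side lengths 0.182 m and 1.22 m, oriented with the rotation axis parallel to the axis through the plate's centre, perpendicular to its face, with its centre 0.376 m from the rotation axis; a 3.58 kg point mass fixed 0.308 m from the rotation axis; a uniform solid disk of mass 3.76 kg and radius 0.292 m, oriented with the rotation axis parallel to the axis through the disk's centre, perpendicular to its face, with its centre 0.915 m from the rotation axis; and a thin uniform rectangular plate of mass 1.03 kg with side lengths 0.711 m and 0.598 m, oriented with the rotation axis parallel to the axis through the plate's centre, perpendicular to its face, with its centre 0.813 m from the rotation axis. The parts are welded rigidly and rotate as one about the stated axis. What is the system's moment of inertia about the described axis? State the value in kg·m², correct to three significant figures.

5.42

Rectangular plate: I_cm = (1/12)M(a²+b²) = (1/12)(3.81)[(0.182)² + (1.22)²] = 0.48308 kg·m²; centre at d = 0.376 m, so the parallel axis theorem gives I = 0.48308 + (3.81)(0.376)² = 1.0217 kg·m².
Point mass: I_cm = 0; centre at d = 0.308 m, so the parallel axis theorem gives I = 0 + (3.58)(0.308)² = 0.33961 kg·m².
Solid disk: I_cm = (1/2)MR² = (1/2)(3.76)(0.292)² = 0.1603 kg·m²; centre at d = 0.915 m, so the parallel axis theorem gives I = 0.1603 + (3.76)(0.915)² = 3.3083 kg·m².
Rectangular plate: I_cm = (1/12)M(a²+b²) = (1/12)(1.03)[(0.711)² + (0.598)²] = 0.074085 kg·m²; centre at d = 0.813 m, so the parallel axis theorem gives I = 0.074085 + (1.03)(0.813)² = 0.75488 kg·m².
Total I = 1.0217 + 0.33961 + 3.3083 + 0.75488 = 5.4245 kg·m².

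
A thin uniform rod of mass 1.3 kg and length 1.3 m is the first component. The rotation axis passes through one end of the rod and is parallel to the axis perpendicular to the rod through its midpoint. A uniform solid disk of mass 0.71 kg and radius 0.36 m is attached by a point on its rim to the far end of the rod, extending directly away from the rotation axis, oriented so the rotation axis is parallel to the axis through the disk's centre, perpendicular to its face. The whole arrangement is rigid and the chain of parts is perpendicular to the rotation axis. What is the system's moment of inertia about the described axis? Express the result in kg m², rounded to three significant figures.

2.73

Thin rod: I_cm = (1/12)ML² = (1/12)(1.3)(1.3)² = 0.18308 kg m²; centre at d = 0.65 m, so I = I_cm + Md² gives I = 0.18308 + (1.3)(0.65)² = 0.73233 kg m².
Solid disk: I_cm = (1/2)MR² = (1/2)(0.71)(0.36)² = 0.046008 kg m²; centre at d = 0.65 + 0.65 + 0.36 = 1.66 m, so I = I_cm + Md² gives I = 0.046008 + (0.71)(1.66)² = 2.0025 kg m².
Total I = 0.73233 + 2.0025 = 2.7348 kg m².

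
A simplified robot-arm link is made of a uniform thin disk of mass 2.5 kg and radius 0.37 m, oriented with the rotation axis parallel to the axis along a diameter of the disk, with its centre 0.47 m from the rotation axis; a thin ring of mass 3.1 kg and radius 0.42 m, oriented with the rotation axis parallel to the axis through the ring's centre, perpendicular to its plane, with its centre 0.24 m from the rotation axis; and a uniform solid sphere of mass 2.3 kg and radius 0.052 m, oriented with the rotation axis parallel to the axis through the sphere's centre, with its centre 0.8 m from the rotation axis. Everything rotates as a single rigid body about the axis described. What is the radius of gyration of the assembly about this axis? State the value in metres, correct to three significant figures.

Thin disk: I_cm = (1/4)MR² = (1/4)(2.5)(0.37)² = 0.085562 kg m^2; centre at d = 0.47 m, so the parallel axis theorem gives I = 0.085562 + (2.5)(0.47)² = 0.63781 kg m^2.
Thin ring: I_cm = MR² = (3.1)(0.42)² = 0.54684 kg m^2; centre at d = 0.24 m, so the parallel axis theorem gives I = 0.54684 + (3.1)(0.24)² = 0.7254 kg m^2.
Solid sphere: I_cm = (2/5)MR² = (2/5)(2.3)(0.052)² = 0.0024877 kg m^2; centre at d = 0.8 m, so the parallel axis theorem gives I = 0.0024877 + (2.3)(0.8)² = 1.4745 kg m^2.
Total I = 2.8377 kg m^2; total mass M = 7.9 kg.
k = √(I/M) = √(2.8377/7.9) = 0.59934 m.

0.599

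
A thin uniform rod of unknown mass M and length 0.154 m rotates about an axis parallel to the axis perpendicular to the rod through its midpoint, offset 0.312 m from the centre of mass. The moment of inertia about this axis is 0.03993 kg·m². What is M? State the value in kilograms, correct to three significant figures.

0.402

I = I_cm + Md² = (1/12)ML² + Md² = M·[0.0833333·(0.154)² + (0.312)²] = M·0.09932.
So M = 0.03993 / 0.09932 = 0.40203 kg.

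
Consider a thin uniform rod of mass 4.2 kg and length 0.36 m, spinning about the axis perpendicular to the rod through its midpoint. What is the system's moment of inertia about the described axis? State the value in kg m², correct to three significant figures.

I_cm = (1/12)ML² = (1/12)(4.2)(0.36)² = 0.04536 kg m²; axis through the centre, so I = 0.04536 kg m².

0.0454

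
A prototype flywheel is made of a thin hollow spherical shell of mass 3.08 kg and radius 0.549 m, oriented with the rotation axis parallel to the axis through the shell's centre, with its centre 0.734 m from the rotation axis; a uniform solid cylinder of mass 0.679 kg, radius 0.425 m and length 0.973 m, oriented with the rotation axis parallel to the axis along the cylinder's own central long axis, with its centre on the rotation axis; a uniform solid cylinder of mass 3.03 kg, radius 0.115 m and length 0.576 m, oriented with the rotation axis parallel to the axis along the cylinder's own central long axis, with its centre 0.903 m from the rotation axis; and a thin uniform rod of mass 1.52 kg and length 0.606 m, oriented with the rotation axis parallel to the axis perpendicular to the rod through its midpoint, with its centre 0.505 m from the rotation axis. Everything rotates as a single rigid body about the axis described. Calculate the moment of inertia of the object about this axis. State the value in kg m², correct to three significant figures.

Spherical shell: I_cm = (2/3)MR² = (2/3)(3.08)(0.549)² = 0.61888 kg m²; centre at d = 0.734 m, so I = I_cm + Md² gives I = 0.61888 + (3.08)(0.734)² = 2.2782 kg m².
Solid cylinder: I_cm = (1/2)MR² = (1/2)(0.679)(0.425)² = 0.061322 kg m²; axis through the centre, so I = 0.061322 kg m².
Solid cylinder: I_cm = (1/2)MR² = (1/2)(3.03)(0.115)² = 0.020036 kg m²; centre at d = 0.903 m, so I = I_cm + Md² gives I = 0.020036 + (3.03)(0.903)² = 2.4907 kg m².
Thin rod: I_cm = (1/12)ML² = (1/12)(1.52)(0.606)² = 0.046517 kg m²; centre at d = 0.505 m, so I = I_cm + Md² gives I = 0.046517 + (1.52)(0.505)² = 0.43415 kg m².
Total I = 2.2782 + 0.061322 + 2.4907 + 0.43415 = 5.2644 kg m².

5.26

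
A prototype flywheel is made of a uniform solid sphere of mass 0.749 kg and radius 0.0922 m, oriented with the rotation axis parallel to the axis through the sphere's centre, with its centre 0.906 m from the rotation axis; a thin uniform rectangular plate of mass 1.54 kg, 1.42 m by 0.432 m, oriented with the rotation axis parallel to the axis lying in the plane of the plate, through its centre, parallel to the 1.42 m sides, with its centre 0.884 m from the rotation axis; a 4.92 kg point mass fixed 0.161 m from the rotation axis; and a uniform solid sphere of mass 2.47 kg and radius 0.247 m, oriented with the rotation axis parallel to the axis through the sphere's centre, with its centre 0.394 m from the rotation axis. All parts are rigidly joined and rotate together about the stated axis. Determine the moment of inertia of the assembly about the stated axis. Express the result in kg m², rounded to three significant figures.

Solid sphere: I_cm = (2/5)MR² = (2/5)(0.749)(0.0922)² = 0.0025469 kg m²; centre at d = 0.906 m, so the parallel axis theorem gives I = 0.0025469 + (0.749)(0.906)² = 0.61735 kg m².
Rectangular plate: I_cm = (1/12)Mb² = (1/12)(1.54)(0.432)² = 0.02395 kg m²; centre at d = 0.884 m, so the parallel axis theorem gives I = 0.02395 + (1.54)(0.884)² = 1.2274 kg m².
Point mass: I_cm = 0; centre at d = 0.161 m, so the parallel axis theorem gives I = 0 + (4.92)(0.161)² = 0.12753 kg m².
Solid sphere: I_cm = (2/5)MR² = (2/5)(2.47)(0.247)² = 0.060277 kg m²; centre at d = 0.394 m, so the parallel axis theorem gives I = 0.060277 + (2.47)(0.394)² = 0.44371 kg m².
Total I = 0.61735 + 1.2274 + 0.12753 + 0.44371 = 2.416 kg m².

2.42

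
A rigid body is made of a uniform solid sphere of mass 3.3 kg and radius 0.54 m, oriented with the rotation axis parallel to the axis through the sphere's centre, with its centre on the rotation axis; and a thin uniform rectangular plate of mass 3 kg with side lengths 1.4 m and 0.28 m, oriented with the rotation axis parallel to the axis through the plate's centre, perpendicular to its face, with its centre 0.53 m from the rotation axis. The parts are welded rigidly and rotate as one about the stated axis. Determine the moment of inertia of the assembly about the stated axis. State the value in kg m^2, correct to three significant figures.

Solid sphere: I_cm = (2/5)MR² = (2/5)(3.3)(0.54)² = 0.38491 kg m^2; axis through the centre, so I = 0.38491 kg m^2.
Rectangular plate: I_cm = (1/12)M(a²+b²) = (1/12)(3)[(1.4)² + (0.28)²] = 0.5096 kg m^2; centre at d = 0.53 m, so the parallel axis theorem gives I = 0.5096 + (3)(0.53)² = 1.3523 kg m^2.
Total I = 0.38491 + 1.3523 = 1.7372 kg m^2.

1.74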